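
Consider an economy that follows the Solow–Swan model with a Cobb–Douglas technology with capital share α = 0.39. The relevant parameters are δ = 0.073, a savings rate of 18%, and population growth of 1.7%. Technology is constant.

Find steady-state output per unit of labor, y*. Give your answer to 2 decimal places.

At the steady state, Δk = 0, so s·k^α = (n + δ)·k.
Rearranging, k^(1−α) = s / (n + δ).
k^0.61 = 0.18 / (0.017 + 0.073) = 0.18 / 0.090 = 2.0000
k* = 2.0000^(1/0.61) ≈ 3.1152
y* = (k*)^α = 3.1152^0.39 ≈ 1.5576

y* = 1.56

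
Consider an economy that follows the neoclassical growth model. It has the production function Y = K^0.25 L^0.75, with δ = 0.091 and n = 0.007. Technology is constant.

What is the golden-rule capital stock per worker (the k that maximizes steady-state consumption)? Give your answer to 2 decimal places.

k_gold ≈ 3.49

The golden rule sets f'(k) = n + δ, i.e. α·k^(α−1) = n + δ.
So k^(1−α) = α / (n + δ) = 0.25 / 0.098 = 2.5510.
k_gold = 2.5510^(1/0.75) ≈ 3.4856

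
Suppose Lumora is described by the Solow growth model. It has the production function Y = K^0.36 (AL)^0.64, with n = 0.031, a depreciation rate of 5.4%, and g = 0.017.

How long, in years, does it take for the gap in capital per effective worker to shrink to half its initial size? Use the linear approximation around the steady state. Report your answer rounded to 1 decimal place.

t_½ ≈ 10.6 years

Near the steady state the convergence rate is λ = (1 − α)(n + g + δ).
λ = (1 − 0.36) × 0.102 = 0.64 × 0.102 = 0.06528
Half-life = ln 2 / λ = 0.6931 / 0.06528 ≈ 10.62 years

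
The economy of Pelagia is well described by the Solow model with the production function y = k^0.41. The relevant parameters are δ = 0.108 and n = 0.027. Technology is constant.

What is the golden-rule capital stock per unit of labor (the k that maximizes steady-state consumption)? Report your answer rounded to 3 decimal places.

k_gold ≈ 6.572

The golden rule sets f'(k) = n + δ, i.e. α·k^(α−1) = n + δ.
So k^(1−α) = α / (n + δ) = 0.41 / 0.135 = 3.0370.
k_gold = 3.0370^(1/0.59) ≈ 6.5721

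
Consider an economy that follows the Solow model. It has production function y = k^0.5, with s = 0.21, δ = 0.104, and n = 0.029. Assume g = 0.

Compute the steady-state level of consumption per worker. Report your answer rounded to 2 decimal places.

c* = 1.25

Steady state requires s·f(k) = (n + δ)·k, i.e. s·k^α = (n + δ)·k.
Dividing both sides by k: k^(1−α) = s / (n + δ).
k^0.5 = 0.21 / (0.029 + 0.104) = 0.21 / 0.133 = 1.5789
k* = 1.5789^(1/0.5) ≈ 2.4929
y* = (k*)^α = 2.4929^0.5 ≈ 1.5789
c* = (1 − s)·y* = (1 − 0.21) × 1.5789 ≈ 1.2473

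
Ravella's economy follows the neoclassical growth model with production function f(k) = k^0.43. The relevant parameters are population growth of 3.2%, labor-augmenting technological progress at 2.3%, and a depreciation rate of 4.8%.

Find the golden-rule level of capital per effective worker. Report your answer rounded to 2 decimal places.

The golden rule sets f'(k) = n + g + δ, i.e. α·k^(α−1) = n + g + δ.
So k^(1−α) = α / (n + g + δ) = 0.43 / 0.103 = 4.1748.
k_gold = 4.1748^(1/0.57) ≈ 12.2697

k_gold ≈ 12.27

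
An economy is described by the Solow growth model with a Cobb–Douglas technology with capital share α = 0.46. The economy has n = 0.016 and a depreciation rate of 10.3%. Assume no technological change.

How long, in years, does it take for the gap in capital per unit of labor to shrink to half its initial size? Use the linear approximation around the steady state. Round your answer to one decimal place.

t_½ ≈ 10.8 years

Near the steady state the convergence rate is λ = (1 − α)(n + δ).
λ = (1 − 0.46) × 0.119 = 0.54 × 0.119 = 0.06426
Half-life = ln 2 / λ = 0.6931 / 0.06426 ≈ 10.79 years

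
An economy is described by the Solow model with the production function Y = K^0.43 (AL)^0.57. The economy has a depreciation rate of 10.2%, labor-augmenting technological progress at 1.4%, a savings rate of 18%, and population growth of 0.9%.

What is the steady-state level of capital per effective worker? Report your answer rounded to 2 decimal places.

In steady state, investment equals break-even investment: s·k^α = (n + g + δ)·k.
Rearranging, k^(1−α) = s / (n + g + δ).
k^0.57 = 0.18 / (0.009 + 0.014 + 0.102) = 0.18 / 0.125 = 1.4400
k* = 1.4400^(1/0.57) ≈ 1.8960

k* ≈ 1.90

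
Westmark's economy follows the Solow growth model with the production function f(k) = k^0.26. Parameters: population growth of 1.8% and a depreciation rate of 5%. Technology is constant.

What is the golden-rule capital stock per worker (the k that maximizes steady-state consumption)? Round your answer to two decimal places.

k_gold ≈ 6.13

The golden rule sets f'(k) = n + δ, i.e. α·k^(α−1) = n + δ.
So k^(1−α) = α / (n + δ) = 0.26 / 0.068 = 3.8235.
k_gold = 3.8235^(1/0.74) ≈ 6.1250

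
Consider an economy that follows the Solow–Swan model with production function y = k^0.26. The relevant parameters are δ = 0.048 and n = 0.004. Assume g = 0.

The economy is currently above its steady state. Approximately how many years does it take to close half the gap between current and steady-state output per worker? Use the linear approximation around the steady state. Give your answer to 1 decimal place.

Near the steady state the convergence rate is λ = (1 − α)(n + δ).
λ = (1 − 0.26) × 0.052 = 0.74 × 0.052 = 0.03848
Half-life = ln 2 / λ = 0.6931 / 0.03848 ≈ 18.01 years

half-life ≈ 18.0 years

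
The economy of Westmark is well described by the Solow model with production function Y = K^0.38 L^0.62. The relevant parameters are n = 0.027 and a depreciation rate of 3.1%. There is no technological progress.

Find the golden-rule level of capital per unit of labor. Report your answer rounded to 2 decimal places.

The golden rule sets f'(k) = n + δ, i.e. α·k^(α−1) = n + δ.
So k^(1−α) = α / (n + δ) = 0.38 / 0.058 = 6.5517.
k_gold = 6.5517^(1/0.62) ≈ 20.7348

k_gold ≈ 20.73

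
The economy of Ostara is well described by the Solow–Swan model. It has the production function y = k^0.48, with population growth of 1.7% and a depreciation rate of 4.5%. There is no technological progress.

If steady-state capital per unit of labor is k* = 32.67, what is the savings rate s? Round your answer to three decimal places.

s ≈ 0.380

In steady state, investment equals break-even investment: s·k^α = (n + δ)·k.
So s / (n + δ) = (k*)^(1−α) = 32.67^0.52 = 6.1285.
Therefore s = 6.1285 × (n + δ) = 6.1285 × 0.062 = 0.3800.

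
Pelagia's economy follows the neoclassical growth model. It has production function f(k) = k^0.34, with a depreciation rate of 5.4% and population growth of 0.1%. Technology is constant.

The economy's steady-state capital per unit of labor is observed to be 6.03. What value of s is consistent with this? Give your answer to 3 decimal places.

In steady state, investment equals break-even investment: s·k^α = (n + δ)·k.
So s / (n + δ) = (k*)^(1−α) = 6.03^0.66 = 3.2735.
Therefore s = 3.2735 × (n + δ) = 3.2735 × 0.055 = 0.1800.

s ≈ 0.180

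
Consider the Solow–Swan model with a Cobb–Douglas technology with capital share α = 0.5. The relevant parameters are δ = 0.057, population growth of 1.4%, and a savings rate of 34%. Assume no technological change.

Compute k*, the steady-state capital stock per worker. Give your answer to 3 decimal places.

In steady state, investment equals break-even investment: s·k^α = (n + δ)·k.
Dividing both sides by k: k^(1−α) = s / (n + δ).
k^0.5 = 0.34 / (0.014 + 0.057) = 0.34 / 0.071 = 4.7887
k* = 4.7887^(1/0.5) ≈ 22.9316

k* ≈ 22.932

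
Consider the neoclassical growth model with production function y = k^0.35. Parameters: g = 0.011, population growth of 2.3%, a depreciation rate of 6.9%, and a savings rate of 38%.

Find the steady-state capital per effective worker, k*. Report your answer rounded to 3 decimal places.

k* ≈ 7.451

At the steady state, Δk = 0, so s·k^α = (n + g + δ)·k.
Dividing both sides by k: k^(1−α) = s / (n + g + δ).
k^0.65 = 0.38 / (0.023 + 0.011 + 0.069) = 0.38 / 0.103 = 3.6893
k* = 3.6893^(1/0.65) ≈ 7.4511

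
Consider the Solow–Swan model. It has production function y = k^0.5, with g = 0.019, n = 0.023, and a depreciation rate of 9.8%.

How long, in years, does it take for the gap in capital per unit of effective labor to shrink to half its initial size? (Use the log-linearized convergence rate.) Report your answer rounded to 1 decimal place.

Near the steady state the convergence rate is λ = (1 − α)(n + g + δ).
λ = (1 − 0.5) × 0.140 = 0.5 × 0.140 = 0.0700
Half-life = ln 2 / λ = 0.6931 / 0.0700 ≈ 9.90 years

t_½ ≈ 9.9 years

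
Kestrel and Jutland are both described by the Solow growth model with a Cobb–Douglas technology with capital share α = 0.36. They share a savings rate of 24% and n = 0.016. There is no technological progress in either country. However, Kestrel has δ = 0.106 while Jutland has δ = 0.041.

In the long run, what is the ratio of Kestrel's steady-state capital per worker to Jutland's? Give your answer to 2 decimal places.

Steady-state k* = [s/(n + δ)]^(1/(1−α)), so the ratio is [ (s_K/(n + δ)_K) / (s_J/(n + δ)_J) ]^1.5625.
s_K/(n + δ)_K = 0.24/0.122 = 1.9672; s_J/(n + δ)_J = 0.24/0.057 = 4.2105.
Ratio = (1.9672/4.2105)^1.5625 = 0.4672^1.5625 ≈ 0.3045

ratio ≈ 0.30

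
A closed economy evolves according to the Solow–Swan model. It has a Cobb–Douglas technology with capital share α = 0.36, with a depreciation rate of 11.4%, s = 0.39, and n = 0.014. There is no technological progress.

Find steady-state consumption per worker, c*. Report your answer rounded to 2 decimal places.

c* = 1.14

In steady state, investment equals break-even investment: s·k^α = (n + δ)·k.
Dividing both sides by k: k^(1−α) = s / (n + δ).
k^0.64 = 0.39 / (0.014 + 0.114) = 0.39 / 0.128 = 3.0469
k* = 3.0469^(1/0.64) ≈ 5.7020
y* = (k*)^α = 5.7020^0.36 ≈ 1.8714
c* = (1 − s)·y* = (1 − 0.39) × 1.8714 ≈ 1.1416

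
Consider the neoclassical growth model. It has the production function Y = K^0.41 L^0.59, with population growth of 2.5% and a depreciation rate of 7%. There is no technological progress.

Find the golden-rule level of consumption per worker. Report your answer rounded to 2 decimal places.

At the golden rule, f'(k) = n + δ, so α·k^(α−1) = n + δ and k_gold = (α/(n + δ))^(1/(1−α)).
k_gold = (0.41/0.095)^(1/0.59) = 4.3158^1.6949 ≈ 11.9224
c_gold = f(k_gold) − (n + δ)·k_gold = 2.7625 − 0.095×11.9224 ≈ 1.6299

c_gold ≈ 1.63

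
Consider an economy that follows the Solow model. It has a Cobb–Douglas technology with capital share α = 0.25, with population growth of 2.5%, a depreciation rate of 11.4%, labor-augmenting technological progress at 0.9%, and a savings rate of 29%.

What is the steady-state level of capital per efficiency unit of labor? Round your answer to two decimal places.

In steady state, investment equals break-even investment: s·k^α = (n + g + δ)·k.
Dividing both sides by k: k^(1−α) = s / (n + g + δ).
k^0.75 = 0.29 / (0.025 + 0.009 + 0.114) = 0.29 / 0.148 = 1.9595
k* = 1.9595^(1/0.75) ≈ 2.4520

k* ≈ 2.45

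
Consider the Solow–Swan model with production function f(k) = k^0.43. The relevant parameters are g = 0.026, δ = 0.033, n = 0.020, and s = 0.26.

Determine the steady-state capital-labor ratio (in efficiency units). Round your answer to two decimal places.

k* = 8.08

At the steady state, Δk = 0, so s·k^α = (n + g + δ)·k.
Dividing both sides by k: k^(1−α) = s / (n + g + δ).
k^0.57 = 0.26 / (0.020 + 0.026 + 0.033) = 0.26 / 0.079 = 3.2911
k* = 3.2911^(1/0.57) ≈ 8.0838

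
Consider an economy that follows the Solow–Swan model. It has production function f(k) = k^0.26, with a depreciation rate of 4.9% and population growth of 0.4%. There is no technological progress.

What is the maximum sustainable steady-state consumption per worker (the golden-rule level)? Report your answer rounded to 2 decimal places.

At the golden rule, f'(k) = n + δ, so α·k^(α−1) = n + δ and k_gold = (α/(n + δ))^(1/(1−α)).
k_gold = (0.26/0.053)^(1/0.74) = 4.9057^1.3514 ≈ 8.5785
c_gold = f(k_gold) − (n + δ)·k_gold = 1.7486 − 0.053×8.5785 ≈ 1.2939

c_gold ≈ 1.29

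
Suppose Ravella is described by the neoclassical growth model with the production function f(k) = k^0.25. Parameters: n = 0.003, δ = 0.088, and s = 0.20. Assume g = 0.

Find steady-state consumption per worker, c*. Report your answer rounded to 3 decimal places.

c* = 1.040

Steady state requires s·f(k) = (n + δ)·k, i.e. s·k^α = (n + δ)·k.
Rearranging, k^(1−α) = s / (n + δ).
k^0.75 = 0.20 / (0.003 + 0.088) = 0.20 / 0.091 = 2.1978
k* = 2.1978^(1/0.75) ≈ 2.8575
y* = (k*)^α = 2.8575^0.25 ≈ 1.3002
c* = (1 − s)·y* = (1 − 0.20) × 1.3002 ≈ 1.0402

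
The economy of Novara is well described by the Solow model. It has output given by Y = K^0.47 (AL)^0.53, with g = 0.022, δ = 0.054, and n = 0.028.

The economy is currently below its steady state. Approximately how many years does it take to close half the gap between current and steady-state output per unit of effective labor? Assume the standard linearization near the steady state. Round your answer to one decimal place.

Near the steady state the convergence rate is λ = (1 − α)(n + g + δ).
λ = (1 − 0.47) × 0.104 = 0.53 × 0.104 = 0.05512
Half-life = ln 2 / λ = 0.6931 / 0.05512 ≈ 12.57 years

half-life ≈ 12.6 years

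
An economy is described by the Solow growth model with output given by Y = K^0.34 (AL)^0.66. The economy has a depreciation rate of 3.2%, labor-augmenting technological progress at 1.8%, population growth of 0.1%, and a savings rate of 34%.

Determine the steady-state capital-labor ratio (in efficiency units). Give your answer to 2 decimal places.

k* ≈ 17.72

In steady state, investment equals break-even investment: s·k^α = (n + g + δ)·k.
Dividing both sides by k: k^(1−α) = s / (n + g + δ).
k^0.66 = 0.34 / (0.001 + 0.018 + 0.032) = 0.34 / 0.051 = 6.6667
k* = 6.6667^(1/0.66) ≈ 17.7154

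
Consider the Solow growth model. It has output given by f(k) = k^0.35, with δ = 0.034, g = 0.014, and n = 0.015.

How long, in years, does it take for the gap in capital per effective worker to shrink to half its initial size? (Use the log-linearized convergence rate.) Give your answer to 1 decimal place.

about 16.9 years

Near the steady state the convergence rate is λ = (1 − α)(n + g + δ).
λ = (1 − 0.35) × 0.063 = 0.65 × 0.063 = 0.04095
Half-life = ln 2 / λ = 0.6931 / 0.04095 ≈ 16.93 years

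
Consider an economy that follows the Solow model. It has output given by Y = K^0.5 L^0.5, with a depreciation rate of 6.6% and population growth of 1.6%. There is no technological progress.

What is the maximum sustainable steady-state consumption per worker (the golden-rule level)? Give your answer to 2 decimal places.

c_gold ≈ 3.05

At the golden rule, f'(k) = n + δ, so α·k^(α−1) = n + δ and k_gold = (α/(n + δ))^(1/(1−α)).
k_gold = (0.5/0.082)^(1/0.5) = 6.0976^2 ≈ 37.1807
c_gold = f(k_gold) − (n + δ)·k_gold = 6.0976 − 0.082×37.1807 ≈ 3.0488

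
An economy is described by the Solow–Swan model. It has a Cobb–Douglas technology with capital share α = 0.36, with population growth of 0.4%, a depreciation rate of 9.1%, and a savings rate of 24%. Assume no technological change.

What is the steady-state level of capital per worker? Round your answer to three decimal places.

k* = 4.255

In steady state, investment equals break-even investment: s·k^α = (n + δ)·k.
Rearranging, k^(1−α) = s / (n + δ).
k^0.64 = 0.24 / (0.004 + 0.091) = 0.24 / 0.095 = 2.5263
k* = 2.5263^(1/0.64) ≈ 4.2548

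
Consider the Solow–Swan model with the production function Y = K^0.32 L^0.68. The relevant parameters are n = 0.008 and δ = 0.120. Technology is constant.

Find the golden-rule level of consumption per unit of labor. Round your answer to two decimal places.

At the golden rule, f'(k) = n + δ, so α·k^(α−1) = n + δ and k_gold = (α/(n + δ))^(1/(1−α)).
k_gold = (0.32/0.128)^(1/0.68) = 2.5000^1.4706 ≈ 3.8478
c_gold = f(k_gold) − (n + δ)·k_gold = 1.5391 − 0.128×3.8478 ≈ 1.0466

c_gold ≈ 1.05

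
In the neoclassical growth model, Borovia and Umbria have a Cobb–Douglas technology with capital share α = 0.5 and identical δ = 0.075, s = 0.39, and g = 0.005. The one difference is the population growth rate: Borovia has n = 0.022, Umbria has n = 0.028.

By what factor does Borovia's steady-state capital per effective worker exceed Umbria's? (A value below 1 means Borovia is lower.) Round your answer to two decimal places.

Steady-state k* = [s/(n + g + δ)]^(1/(1−α)), so the ratio is [ (s_B/(n + g + δ)_B) / (s_U/(n + g + δ)_U) ]^2.
s_B/(n + g + δ)_B = 0.39/0.102 = 3.8235; s_U/(n + g + δ)_U = 0.39/0.108 = 3.6111.
Ratio = (3.8235/3.6111)^2 = 1.0588^2 ≈ 1.1211

k*_B / k*_U ≈ 1.12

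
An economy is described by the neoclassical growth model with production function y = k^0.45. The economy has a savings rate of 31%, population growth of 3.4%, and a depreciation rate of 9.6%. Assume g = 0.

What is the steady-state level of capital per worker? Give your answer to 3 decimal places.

k* = 4.855

In steady state, investment equals break-even investment: s·k^α = (n + δ)·k.
Dividing both sides by k: k^(1−α) = s / (n + δ).
k^0.55 = 0.31 / (0.034 + 0.096) = 0.31 / 0.130 = 2.3846
k* = 2.3846^(1/0.55) ≈ 4.8552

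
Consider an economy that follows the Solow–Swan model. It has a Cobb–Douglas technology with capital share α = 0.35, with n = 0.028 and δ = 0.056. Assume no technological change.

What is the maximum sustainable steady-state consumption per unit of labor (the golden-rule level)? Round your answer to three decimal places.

At the golden rule, f'(k) = n + δ, so α·k^(α−1) = n + δ and k_gold = (α/(n + δ))^(1/(1−α)).
k_gold = (0.35/0.084)^(1/0.65) = 4.1667^1.5385 ≈ 8.9857
c_gold = f(k_gold) − (n + δ)·k_gold = 2.1565 − 0.084×8.9857 ≈ 1.4017

c_gold ≈ 1.402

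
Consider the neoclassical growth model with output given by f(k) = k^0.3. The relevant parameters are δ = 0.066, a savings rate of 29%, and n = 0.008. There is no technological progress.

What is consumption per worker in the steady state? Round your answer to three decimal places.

Steady state requires s·f(k) = (n + δ)·k, i.e. s·k^α = (n + δ)·k.
Rearranging, k^(1−α) = s / (n + δ).
k^0.7 = 0.29 / (0.008 + 0.066) = 0.29 / 0.074 = 3.9189
k* = 3.9189^(1/0.7) ≈ 7.0368
y* = (k*)^α = 7.0368^0.3 ≈ 1.7956
c* = (1 − s)·y* = (1 − 0.29) × 1.7956 ≈ 1.2749

c* ≈ 1.275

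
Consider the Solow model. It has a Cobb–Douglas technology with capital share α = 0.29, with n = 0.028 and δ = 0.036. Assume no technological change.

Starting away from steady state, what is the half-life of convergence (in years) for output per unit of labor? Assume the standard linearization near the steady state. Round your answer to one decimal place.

half-life ≈ 15.3 years

Near the steady state the convergence rate is λ = (1 − α)(n + δ).
λ = (1 − 0.29) × 0.064 = 0.71 × 0.064 = 0.04544
Half-life = ln 2 / λ = 0.6931 / 0.04544 ≈ 15.25 years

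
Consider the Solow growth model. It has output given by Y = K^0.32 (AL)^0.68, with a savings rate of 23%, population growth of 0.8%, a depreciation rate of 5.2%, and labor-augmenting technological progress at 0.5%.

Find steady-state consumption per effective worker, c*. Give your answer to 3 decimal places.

c* = 1.396

In steady state, investment equals break-even investment: s·k^α = (n + g + δ)·k.
Dividing both sides by k: k^(1−α) = s / (n + g + δ).
k^0.68 = 0.23 / (0.008 + 0.005 + 0.052) = 0.23 / 0.065 = 3.5385
k* = 3.5385^(1/0.68) ≈ 6.4134
y* = (k*)^α = 6.4134^0.32 ≈ 1.8125
c* = (1 − s)·y* = (1 − 0.23) × 1.8125 ≈ 1.3956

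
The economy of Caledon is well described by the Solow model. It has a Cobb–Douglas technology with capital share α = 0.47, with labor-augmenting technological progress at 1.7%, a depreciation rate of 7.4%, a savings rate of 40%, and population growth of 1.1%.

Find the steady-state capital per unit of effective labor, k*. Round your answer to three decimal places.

In steady state, investment equals break-even investment: s·k^α = (n + g + δ)·k.
Dividing both sides by k: k^(1−α) = s / (n + g + δ).
k^0.53 = 0.40 / (0.011 + 0.017 + 0.074) = 0.40 / 0.102 = 3.9216
k* = 3.9216^(1/0.53) ≈ 13.1747

k* ≈ 13.175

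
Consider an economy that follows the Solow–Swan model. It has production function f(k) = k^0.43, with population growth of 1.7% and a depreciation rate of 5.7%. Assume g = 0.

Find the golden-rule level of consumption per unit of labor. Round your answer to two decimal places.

At the golden rule, f'(k) = n + δ, so α·k^(α−1) = n + δ and k_gold = (α/(n + δ))^(1/(1−α)).
k_gold = (0.43/0.074)^(1/0.57) = 5.8108^1.7544 ≈ 21.9167
c_gold = f(k_gold) − (n + δ)·k_gold = 3.7717 − 0.074×21.9167 ≈ 2.1499

c_gold ≈ 2.15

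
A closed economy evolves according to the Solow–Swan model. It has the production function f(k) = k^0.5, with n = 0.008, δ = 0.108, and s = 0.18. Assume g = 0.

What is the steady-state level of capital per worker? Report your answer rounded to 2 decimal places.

In steady state, investment equals break-even investment: s·k^α = (n + δ)·k.
Dividing both sides by k: k^(1−α) = s / (n + δ).
k^0.5 = 0.18 / (0.008 + 0.108) = 0.18 / 0.116 = 1.5517
k* = 1.5517^(1/0.5) ≈ 2.4078

k* = 2.41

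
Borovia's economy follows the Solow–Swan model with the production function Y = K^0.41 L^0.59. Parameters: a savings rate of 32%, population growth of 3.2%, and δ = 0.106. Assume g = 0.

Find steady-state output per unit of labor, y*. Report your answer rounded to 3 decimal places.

At the steady state, Δk = 0, so s·k^α = (n + δ)·k.
Rearranging, k^(1−α) = s / (n + δ).
k^0.59 = 0.32 / (0.032 + 0.106) = 0.32 / 0.138 = 2.3188
k* = 2.3188^(1/0.59) ≈ 4.1600
y* = (k*)^α = 4.1600^0.41 ≈ 1.7940

y* ≈ 1.794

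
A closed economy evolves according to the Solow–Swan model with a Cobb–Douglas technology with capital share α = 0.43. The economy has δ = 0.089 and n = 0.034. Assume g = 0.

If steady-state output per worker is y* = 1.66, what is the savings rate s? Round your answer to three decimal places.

s ≈ 0.241

Steady state requires s·f(k) = (n + δ)·k, i.e. s·k^α = (n + δ)·k.
Since y* = [s/(n + δ)]^(α/(1−α)), we have s/(n + δ) = (y*)^((1−α)/α) = 1.66^1.3256 = 1.9578.
Therefore s = 1.9578 × (n + δ) = 1.9578 × 0.123 = 0.2408.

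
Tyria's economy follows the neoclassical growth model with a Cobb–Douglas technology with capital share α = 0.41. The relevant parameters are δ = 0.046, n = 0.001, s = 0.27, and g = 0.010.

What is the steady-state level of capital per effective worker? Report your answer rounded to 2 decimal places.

k* ≈ 13.96

Steady state requires s·f(k) = (n + g + δ)·k, i.e. s·k^α = (n + g + δ)·k.
Rearranging, k^(1−α) = s / (n + g + δ).
k^0.59 = 0.27 / (0.001 + 0.010 + 0.046) = 0.27 / 0.057 = 4.7368
k* = 4.7368^(1/0.59) ≈ 13.9601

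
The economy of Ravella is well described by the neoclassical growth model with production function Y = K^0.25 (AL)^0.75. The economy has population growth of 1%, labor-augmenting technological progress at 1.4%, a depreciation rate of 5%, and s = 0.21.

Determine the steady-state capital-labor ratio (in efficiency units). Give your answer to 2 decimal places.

k* = 4.02

Steady state requires s·f(k) = (n + g + δ)·k, i.e. s·k^α = (n + g + δ)·k.
Dividing both sides by k: k^(1−α) = s / (n + g + δ).
k^0.75 = 0.21 / (0.010 + 0.014 + 0.050) = 0.21 / 0.074 = 2.8378
k* = 2.8378^(1/0.75) ≈ 4.0177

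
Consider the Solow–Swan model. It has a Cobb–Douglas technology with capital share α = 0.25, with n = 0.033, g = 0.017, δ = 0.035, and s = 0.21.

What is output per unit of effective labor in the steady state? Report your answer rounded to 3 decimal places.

y* ≈ 1.352

At the steady state, Δk = 0, so s·k^α = (n + g + δ)·k.
Rearranging, k^(1−α) = s / (n + g + δ).
k^0.75 = 0.21 / (0.033 + 0.017 + 0.035) = 0.21 / 0.085 = 2.4706
k* = 2.4706^(1/0.75) ≈ 3.3399
y* = (k*)^α = 3.3399^0.25 ≈ 1.3519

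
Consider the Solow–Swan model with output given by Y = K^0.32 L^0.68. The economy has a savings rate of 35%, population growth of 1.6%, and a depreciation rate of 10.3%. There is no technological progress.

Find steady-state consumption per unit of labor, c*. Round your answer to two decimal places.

c* ≈ 1.08

In steady state, investment equals break-even investment: s·k^α = (n + δ)·k.
Dividing both sides by k: k^(1−α) = s / (n + δ).
k^0.68 = 0.35 / (0.016 + 0.103) = 0.35 / 0.119 = 2.9412
k* = 2.9412^(1/0.68) ≈ 4.8866
y* = (k*)^α = 4.8866^0.32 ≈ 1.6614
c* = (1 − s)·y* = (1 − 0.35) × 1.6614 ≈ 1.0799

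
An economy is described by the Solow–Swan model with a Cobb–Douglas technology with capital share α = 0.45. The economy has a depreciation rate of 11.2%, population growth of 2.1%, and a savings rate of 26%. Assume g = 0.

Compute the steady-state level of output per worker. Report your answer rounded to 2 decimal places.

In steady state, investment equals break-even investment: s·k^α = (n + δ)·k.
Rearranging, k^(1−α) = s / (n + δ).
k^0.55 = 0.26 / (0.021 + 0.112) = 0.26 / 0.133 = 1.9549
k* = 1.9549^(1/0.55) ≈ 3.3831
y* = (k*)^α = 3.3831^0.45 ≈ 1.7306

y* ≈ 1.73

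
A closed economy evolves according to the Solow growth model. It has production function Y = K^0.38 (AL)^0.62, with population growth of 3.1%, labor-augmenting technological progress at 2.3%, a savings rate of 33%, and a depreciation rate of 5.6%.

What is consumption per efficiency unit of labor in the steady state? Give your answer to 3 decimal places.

c* = 1.314

Steady state requires s·f(k) = (n + g + δ)·k, i.e. s·k^α = (n + g + δ)·k.
Dividing both sides by k: k^(1−α) = s / (n + g + δ).
k^0.62 = 0.33 / (0.031 + 0.023 + 0.056) = 0.33 / 0.110 = 3.0000
k* = 3.0000^(1/0.62) ≈ 5.8823
y* = (k*)^α = 5.8823^0.38 ≈ 1.9608
c* = (1 − s)·y* = (1 − 0.33) × 1.9608 ≈ 1.3137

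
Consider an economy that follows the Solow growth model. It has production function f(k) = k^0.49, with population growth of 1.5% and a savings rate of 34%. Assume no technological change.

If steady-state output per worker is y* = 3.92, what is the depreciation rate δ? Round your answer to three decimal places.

δ ≈ 0.067

At the steady state, Δk = 0, so s·k^α = (n + δ)·k.
Since y* = [s/(n + δ)]^(α/(1−α)), we have s/(n + δ) = (y*)^((1−α)/α) = 3.92^1.0408 = 4.1447.
Therefore n + δ = s / 4.1447 = 0.34 / 4.1447 = 0.0820, so δ = 0.0820 − 0.015 = 0.0670.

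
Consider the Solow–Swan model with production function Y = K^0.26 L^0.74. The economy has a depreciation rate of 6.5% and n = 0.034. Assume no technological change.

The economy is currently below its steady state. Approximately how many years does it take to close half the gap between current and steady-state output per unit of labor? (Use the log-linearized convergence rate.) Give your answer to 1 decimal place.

Near the steady state the convergence rate is λ = (1 − α)(n + δ).
λ = (1 − 0.26) × 0.099 = 0.74 × 0.099 = 0.07326
Half-life = ln 2 / λ = 0.6931 / 0.07326 ≈ 9.46 years

half-life ≈ 9.5 years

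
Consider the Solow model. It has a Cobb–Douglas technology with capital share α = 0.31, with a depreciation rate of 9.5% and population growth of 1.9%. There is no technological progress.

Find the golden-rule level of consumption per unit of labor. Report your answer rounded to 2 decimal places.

At the golden rule, f'(k) = n + δ, so α·k^(α−1) = n + δ and k_gold = (α/(n + δ))^(1/(1−α)).
k_gold = (0.31/0.114)^(1/0.69) = 2.7193^1.4493 ≈ 4.2624
c_gold = f(k_gold) − (n + δ)·k_gold = 1.5674 − 0.114×4.2624 ≈ 1.0815

c_gold ≈ 1.08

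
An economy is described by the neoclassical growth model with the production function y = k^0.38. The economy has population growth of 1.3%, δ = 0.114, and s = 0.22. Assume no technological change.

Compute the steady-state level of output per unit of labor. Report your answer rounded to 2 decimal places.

y* ≈ 1.40

In steady state, investment equals break-even investment: s·k^α = (n + δ)·k.
Rearranging, k^(1−α) = s / (n + δ).
k^0.62 = 0.22 / (0.013 + 0.114) = 0.22 / 0.127 = 1.7323
k* = 1.7323^(1/0.62) ≈ 2.4259
y* = (k*)^α = 2.4259^0.38 ≈ 1.4004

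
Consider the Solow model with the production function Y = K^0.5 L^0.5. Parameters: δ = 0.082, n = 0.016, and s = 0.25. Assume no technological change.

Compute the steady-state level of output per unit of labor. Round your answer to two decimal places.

Steady state requires s·f(k) = (n + δ)·k, i.e. s·k^α = (n + δ)·k.
Rearranging, k^(1−α) = s / (n + δ).
k^0.5 = 0.25 / (0.016 + 0.082) = 0.25 / 0.098 = 2.5510
k* = 2.5510^(1/0.5) ≈ 6.5076
y* = (k*)^α = 6.5076^0.5 ≈ 2.5510

y* ≈ 2.55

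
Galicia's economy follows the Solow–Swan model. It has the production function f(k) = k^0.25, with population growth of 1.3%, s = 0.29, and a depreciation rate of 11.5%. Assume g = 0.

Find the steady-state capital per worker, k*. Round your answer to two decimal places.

In steady state, investment equals break-even investment: s·k^α = (n + δ)·k.
Rearranging, k^(1−α) = s / (n + δ).
k^0.75 = 0.29 / (0.013 + 0.115) = 0.29 / 0.128 = 2.2656
k* = 2.2656^(1/0.75) ≈ 2.9756

k* = 2.98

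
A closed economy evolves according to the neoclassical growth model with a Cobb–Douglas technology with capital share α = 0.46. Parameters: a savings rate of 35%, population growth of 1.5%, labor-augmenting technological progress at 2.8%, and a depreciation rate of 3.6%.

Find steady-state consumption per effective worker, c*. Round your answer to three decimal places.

c* = 2.310

At the steady state, Δk = 0, so s·k^α = (n + g + δ)·k.
Dividing both sides by k: k^(1−α) = s / (n + g + δ).
k^0.54 = 0.35 / (0.015 + 0.028 + 0.036) = 0.35 / 0.079 = 4.4304
k* = 4.4304^(1/0.54) ≈ 15.7441
y* = (k*)^α = 15.7441^0.46 ≈ 3.5536
c* = (1 − s)·y* = (1 − 0.35) × 3.5536 ≈ 2.3098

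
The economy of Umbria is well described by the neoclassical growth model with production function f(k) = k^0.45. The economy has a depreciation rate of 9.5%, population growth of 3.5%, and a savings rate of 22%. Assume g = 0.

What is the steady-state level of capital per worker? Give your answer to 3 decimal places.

Steady state requires s·f(k) = (n + δ)·k, i.e. s·k^α = (n + δ)·k.
Rearranging, k^(1−α) = s / (n + δ).
k^0.55 = 0.22 / (0.035 + 0.095) = 0.22 / 0.130 = 1.6923
k* = 1.6923^(1/0.55) ≈ 2.6026

k* = 2.603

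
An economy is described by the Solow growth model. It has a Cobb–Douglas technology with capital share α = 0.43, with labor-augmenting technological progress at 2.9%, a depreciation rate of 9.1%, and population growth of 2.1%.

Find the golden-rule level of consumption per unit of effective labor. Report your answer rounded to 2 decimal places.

c_gold ≈ 1.32

At the golden rule, f'(k) = n + g + δ, so α·k^(α−1) = n + g + δ and k_gold = (α/(n + g + δ))^(1/(1−α)).
k_gold = (0.43/0.141)^(1/0.57) = 3.0496^1.7544 ≈ 7.0722
c_gold = f(k_gold) − (n + g + δ)·k_gold = 2.3190 − 0.141×7.0722 ≈ 1.3218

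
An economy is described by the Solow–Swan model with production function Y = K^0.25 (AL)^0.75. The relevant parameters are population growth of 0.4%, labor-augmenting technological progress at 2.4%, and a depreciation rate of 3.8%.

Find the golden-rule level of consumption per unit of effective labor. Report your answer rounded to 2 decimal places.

c_gold ≈ 1.17

At the golden rule, f'(k) = n + g + δ, so α·k^(α−1) = n + g + δ and k_gold = (α/(n + g + δ))^(1/(1−α)).
k_gold = (0.25/0.066)^(1/0.75) = 3.7879^1.3333 ≈ 5.9044
c_gold = f(k_gold) − (n + g + δ)·k_gold = 1.5588 − 0.066×5.9044 ≈ 1.1691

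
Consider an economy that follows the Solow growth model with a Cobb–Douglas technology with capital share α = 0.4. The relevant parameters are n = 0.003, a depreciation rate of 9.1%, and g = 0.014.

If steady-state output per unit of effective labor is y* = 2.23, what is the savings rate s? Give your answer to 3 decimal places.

s ≈ 0.360

At the steady state, Δk = 0, so s·k^α = (n + g + δ)·k.
Since y* = [s/(n + g + δ)]^(α/(1−α)), we have s/(n + g + δ) = (y*)^((1−α)/α) = 2.23^1.5 = 3.3301.
Therefore s = 3.3301 × (n + g + δ) = 3.3301 × 0.108 = 0.3597.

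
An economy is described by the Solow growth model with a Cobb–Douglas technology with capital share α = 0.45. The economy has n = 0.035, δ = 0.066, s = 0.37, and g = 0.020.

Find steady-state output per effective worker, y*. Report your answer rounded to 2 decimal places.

y* ≈ 2.50

In steady state, investment equals break-even investment: s·k^α = (n + g + δ)·k.
Dividing both sides by k: k^(1−α) = s / (n + g + δ).
k^0.55 = 0.37 / (0.035 + 0.020 + 0.066) = 0.37 / 0.121 = 3.0579
k* = 3.0579^(1/0.55) ≈ 7.6311
y* = (k*)^α = 7.6311^0.45 ≈ 2.4955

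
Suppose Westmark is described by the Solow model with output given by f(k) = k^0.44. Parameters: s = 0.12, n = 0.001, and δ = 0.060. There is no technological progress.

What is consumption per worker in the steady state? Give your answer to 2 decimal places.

c* ≈ 1.50

In steady state, investment equals break-even investment: s·k^α = (n + δ)·k.
Rearranging, k^(1−α) = s / (n + δ).
k^0.56 = 0.12 / (0.001 + 0.060) = 0.12 / 0.061 = 1.9672
k* = 1.9672^(1/0.56) ≈ 3.3476
y* = (k*)^α = 3.3476^0.44 ≈ 1.7017
c* = (1 − s)·y* = (1 − 0.12) × 1.7017 ≈ 1.4975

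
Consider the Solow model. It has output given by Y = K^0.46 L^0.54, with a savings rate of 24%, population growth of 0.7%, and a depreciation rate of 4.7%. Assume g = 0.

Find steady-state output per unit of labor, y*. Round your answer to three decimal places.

y* ≈ 3.563

In steady state, investment equals break-even investment: s·k^α = (n + δ)·k.
Dividing both sides by k: k^(1−α) = s / (n + δ).
k^0.54 = 0.24 / (0.007 + 0.047) = 0.24 / 0.054 = 4.4444
k* = 4.4444^(1/0.54) ≈ 15.8363
y* = (k*)^α = 15.8363^0.46 ≈ 3.5632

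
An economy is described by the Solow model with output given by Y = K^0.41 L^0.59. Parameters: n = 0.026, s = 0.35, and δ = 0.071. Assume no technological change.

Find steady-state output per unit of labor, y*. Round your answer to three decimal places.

y* = 2.439

At the steady state, Δk = 0, so s·k^α = (n + δ)·k.
Dividing both sides by k: k^(1−α) = s / (n + δ).
k^0.59 = 0.35 / (0.026 + 0.071) = 0.35 / 0.097 = 3.6082
k* = 3.6082^(1/0.59) ≈ 8.8016
y* = (k*)^α = 8.8016^0.41 ≈ 2.4393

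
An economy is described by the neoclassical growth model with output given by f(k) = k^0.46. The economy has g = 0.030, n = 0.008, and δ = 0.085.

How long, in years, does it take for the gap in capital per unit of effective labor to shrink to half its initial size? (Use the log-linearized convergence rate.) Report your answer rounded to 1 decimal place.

Near the steady state the convergence rate is λ = (1 − α)(n + g + δ).
λ = (1 − 0.46) × 0.123 = 0.54 × 0.123 = 0.06642
Half-life = ln 2 / λ = 0.6931 / 0.06642 ≈ 10.44 years

about 10.4 years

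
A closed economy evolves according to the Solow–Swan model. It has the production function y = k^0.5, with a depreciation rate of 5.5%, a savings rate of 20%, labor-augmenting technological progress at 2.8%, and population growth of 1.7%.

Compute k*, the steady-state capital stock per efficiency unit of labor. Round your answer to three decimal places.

k* = 4.000

In steady state, investment equals break-even investment: s·k^α = (n + g + δ)·k.
Rearranging, k^(1−α) = s / (n + g + δ).
k^0.5 = 0.20 / (0.017 + 0.028 + 0.055) = 0.20 / 0.100 = 2.0000
k* = 2.0000^(1/0.5) ≈ 4.0000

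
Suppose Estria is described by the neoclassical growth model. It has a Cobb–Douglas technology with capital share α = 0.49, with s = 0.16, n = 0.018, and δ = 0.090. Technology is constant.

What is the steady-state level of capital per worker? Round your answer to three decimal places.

k* = 2.161

At the steady state, Δk = 0, so s·k^α = (n + δ)·k.
Dividing both sides by k: k^(1−α) = s / (n + δ).
k^0.51 = 0.16 / (0.018 + 0.090) = 0.16 / 0.108 = 1.4815
k* = 1.4815^(1/0.51) ≈ 2.1613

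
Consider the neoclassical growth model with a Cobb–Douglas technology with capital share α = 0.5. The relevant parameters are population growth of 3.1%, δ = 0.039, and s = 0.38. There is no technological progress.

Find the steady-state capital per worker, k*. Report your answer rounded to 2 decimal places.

At the steady state, Δk = 0, so s·k^α = (n + δ)·k.
Rearranging, k^(1−α) = s / (n + δ).
k^0.5 = 0.38 / (0.031 + 0.039) = 0.38 / 0.070 = 5.4286
k* = 5.4286^(1/0.5) ≈ 29.4697

k* ≈ 29.47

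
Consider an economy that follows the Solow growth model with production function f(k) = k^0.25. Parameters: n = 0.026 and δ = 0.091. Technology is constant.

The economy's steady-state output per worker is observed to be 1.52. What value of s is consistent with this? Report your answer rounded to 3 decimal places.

s ≈ 0.411

At the steady state, Δk = 0, so s·k^α = (n + δ)·k.
Since y* = [s/(n + δ)]^(α/(1−α)), we have s/(n + δ) = (y*)^((1−α)/α) = 1.52^3 = 3.5118.
Therefore s = 3.5118 × (n + δ) = 3.5118 × 0.117 = 0.4109.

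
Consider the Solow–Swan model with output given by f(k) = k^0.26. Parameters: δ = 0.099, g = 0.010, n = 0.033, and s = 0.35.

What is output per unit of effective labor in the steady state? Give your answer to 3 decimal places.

At the steady state, Δk = 0, so s·k^α = (n + g + δ)·k.
Rearranging, k^(1−α) = s / (n + g + δ).
k^0.74 = 0.35 / (0.033 + 0.010 + 0.099) = 0.35 / 0.142 = 2.4648
k* = 2.4648^(1/0.74) ≈ 3.3840
y* = (k*)^α = 3.3840^0.26 ≈ 1.3729

y* ≈ 1.373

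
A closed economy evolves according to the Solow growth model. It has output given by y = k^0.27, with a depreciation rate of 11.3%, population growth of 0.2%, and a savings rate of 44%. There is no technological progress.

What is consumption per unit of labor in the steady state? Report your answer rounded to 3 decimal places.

c* ≈ 0.920

Steady state requires s·f(k) = (n + δ)·k, i.e. s·k^α = (n + δ)·k.
Rearranging, k^(1−α) = s / (n + δ).
k^0.73 = 0.44 / (0.002 + 0.113) = 0.44 / 0.115 = 3.8261
k* = 3.8261^(1/0.73) ≈ 6.2849
y* = (k*)^α = 6.2849^0.27 ≈ 1.6426
c* = (1 − s)·y* = (1 − 0.44) × 1.6426 ≈ 0.9199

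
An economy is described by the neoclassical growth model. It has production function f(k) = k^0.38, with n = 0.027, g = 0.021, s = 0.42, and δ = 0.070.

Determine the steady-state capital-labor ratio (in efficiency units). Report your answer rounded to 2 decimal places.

Steady state requires s·f(k) = (n + g + δ)·k, i.e. s·k^α = (n + g + δ)·k.
Rearranging, k^(1−α) = s / (n + g + δ).
k^0.62 = 0.42 / (0.027 + 0.021 + 0.070) = 0.42 / 0.118 = 3.5593
k* = 3.5593^(1/0.62) ≈ 7.7499

k* = 7.75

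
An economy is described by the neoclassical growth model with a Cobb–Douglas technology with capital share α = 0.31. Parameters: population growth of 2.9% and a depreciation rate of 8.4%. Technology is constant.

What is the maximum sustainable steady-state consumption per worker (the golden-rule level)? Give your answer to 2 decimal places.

c_gold ≈ 1.09

At the golden rule, f'(k) = n + δ, so α·k^(α−1) = n + δ and k_gold = (α/(n + δ))^(1/(1−α)).
k_gold = (0.31/0.113)^(1/0.69) = 2.7434^1.4493 ≈ 4.3173
c_gold = f(k_gold) − (n + δ)·k_gold = 1.5737 − 0.113×4.3173 ≈ 1.0858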